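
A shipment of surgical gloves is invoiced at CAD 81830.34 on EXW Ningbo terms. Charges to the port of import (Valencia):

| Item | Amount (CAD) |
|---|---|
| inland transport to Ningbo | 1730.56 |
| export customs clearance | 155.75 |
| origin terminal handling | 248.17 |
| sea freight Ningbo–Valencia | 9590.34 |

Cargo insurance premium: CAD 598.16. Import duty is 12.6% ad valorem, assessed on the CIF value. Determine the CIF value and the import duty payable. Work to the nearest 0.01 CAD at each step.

CIF = EXW price + pre-shipment costs + freight + insurance
CIF = 81830.34 + 1730.56 + 155.75 + 248.17 + 9590.34 + 598.16 = 94153.32
Import duty = 94153.32 × 12.6% = 11863.32

CIF value: CAD 94153.32; import duty: CAD 11863.32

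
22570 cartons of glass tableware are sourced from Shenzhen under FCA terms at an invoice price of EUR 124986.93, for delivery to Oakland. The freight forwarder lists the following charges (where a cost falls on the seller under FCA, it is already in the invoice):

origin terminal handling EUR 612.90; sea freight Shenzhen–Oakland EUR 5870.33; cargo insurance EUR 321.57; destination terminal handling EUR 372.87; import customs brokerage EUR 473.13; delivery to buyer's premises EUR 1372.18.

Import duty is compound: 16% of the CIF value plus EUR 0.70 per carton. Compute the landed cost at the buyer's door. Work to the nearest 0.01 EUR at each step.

Total landed cost: EUR 170895.59

FCA: the seller delivers export-cleared goods to the carrier; the buyer bears costs from that point.
CIF value = FCA price + origin terminal + freight + insurance = 124986.93 + 612.90 + 5870.33 + 321.57 = 131791.73
Ad valorem component: 131791.73 × 16% = 21086.68
Specific component: 22570 × 0.70 = 15799.00
Import duty = 21086.68 + 15799.00 = 36885.68
Buyer bears: origin terminal 612.90 + freight 5870.33 + insurance 321.57 + destination terminal 372.87 + brokerage 473.13 + delivery 1372.18 + duty 36885.68 = 45908.66
Landed cost = invoice 124986.93 + 45908.66 = 170895.59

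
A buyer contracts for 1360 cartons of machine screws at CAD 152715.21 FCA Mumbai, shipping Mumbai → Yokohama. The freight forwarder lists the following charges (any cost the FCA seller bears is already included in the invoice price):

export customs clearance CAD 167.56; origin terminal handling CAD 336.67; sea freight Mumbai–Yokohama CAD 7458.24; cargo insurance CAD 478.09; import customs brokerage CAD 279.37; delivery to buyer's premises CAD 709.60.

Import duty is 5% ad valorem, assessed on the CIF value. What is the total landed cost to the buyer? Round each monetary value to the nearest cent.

FCA: the seller delivers export-cleared goods to the carrier; the buyer bears costs from that point.
Already in the invoice (seller's account under FCA): export clearance — exclude.
CIF value = FCA price + origin terminal + freight + insurance = 152715.21 + 336.67 + 7458.24 + 478.09 = 160988.21
Import duty = 160988.21 × 5% = 8049.41
Buyer bears: origin terminal 336.67 + freight 7458.24 + insurance 478.09 + brokerage 279.37 + delivery 709.60 + duty 8049.41 = 17311.38
Landed cost = invoice 152715.21 + 17311.38 = 170026.59

Total landed cost: CAD 170026.59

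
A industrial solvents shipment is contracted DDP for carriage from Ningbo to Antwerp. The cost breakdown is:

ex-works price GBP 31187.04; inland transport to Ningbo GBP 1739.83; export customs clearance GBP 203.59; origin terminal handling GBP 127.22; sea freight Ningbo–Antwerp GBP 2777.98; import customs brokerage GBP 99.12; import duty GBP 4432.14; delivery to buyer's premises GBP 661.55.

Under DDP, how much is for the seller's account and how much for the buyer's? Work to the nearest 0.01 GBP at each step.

DDP: the seller bears all costs including import duty.
Seller's account: goods 31187.04 + inland to port 1739.83 + export clearance 203.59 + origin terminal 127.22 + freight 2777.98 + brokerage 99.12 + duty 4432.14 + delivery 661.55 = 41228.47
Buyer's account: 0.00

Seller: GBP 41228.47; buyer: GBP 0.00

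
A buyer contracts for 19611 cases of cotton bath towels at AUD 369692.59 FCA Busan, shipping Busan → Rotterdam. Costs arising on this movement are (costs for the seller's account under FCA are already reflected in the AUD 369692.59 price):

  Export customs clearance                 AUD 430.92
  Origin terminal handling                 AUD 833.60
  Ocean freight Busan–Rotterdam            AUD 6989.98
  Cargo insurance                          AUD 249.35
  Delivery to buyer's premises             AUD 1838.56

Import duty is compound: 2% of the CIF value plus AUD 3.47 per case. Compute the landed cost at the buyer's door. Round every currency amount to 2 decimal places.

FCA: the seller delivers export-cleared goods to the carrier; the buyer bears costs from that point.
Already in the invoice (seller's account under FCA): export clearance — exclude.
CIF value = FCA price + origin terminal + freight + insurance = 369692.59 + 833.60 + 6989.98 + 249.35 = 377765.52
Ad valorem component: 377765.52 × 2% = 7555.31
Specific component: 19611 × 3.47 = 68050.17
Import duty = 7555.31 + 68050.17 = 75605.48
Buyer bears: origin terminal 833.60 + freight 6989.98 + insurance 249.35 + delivery 1838.56 + duty 75605.48 = 85516.97
Landed cost = invoice 369692.59 + 85516.97 = 455209.56

Total landed cost: AUD 455209.56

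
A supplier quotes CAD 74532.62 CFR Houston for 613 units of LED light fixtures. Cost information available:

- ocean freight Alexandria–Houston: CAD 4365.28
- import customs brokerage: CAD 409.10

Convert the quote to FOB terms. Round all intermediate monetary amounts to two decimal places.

Not relevant to the conversion: brokerage — on the buyer under both terms; not part of either seller's price.
From CFR to FOB, the seller no longer bears: freight.
FOB price = 74532.62 − 4365.28 = 70167.34

FOB price: CAD 70167.34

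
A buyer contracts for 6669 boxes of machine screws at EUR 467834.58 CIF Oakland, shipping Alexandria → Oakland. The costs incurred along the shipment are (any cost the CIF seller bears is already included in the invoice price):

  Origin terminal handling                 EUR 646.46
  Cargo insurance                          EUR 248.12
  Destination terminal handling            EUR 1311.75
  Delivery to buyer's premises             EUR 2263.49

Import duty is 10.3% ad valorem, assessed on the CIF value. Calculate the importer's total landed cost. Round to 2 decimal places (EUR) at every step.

Total landed cost: EUR 519596.78

CIF: the seller pays costs through ocean freight and marine insurance to the destination port.
Already in the invoice (seller's account under CIF): origin terminal, insurance — exclude.
The CIF price already equals the CIF value: 467834.58
Import duty = 467834.58 × 10.3% = 48186.96
Buyer bears: destination terminal 1311.75 + delivery 2263.49 + duty 48186.96 = 51762.20
Landed cost = invoice 467834.58 + 51762.20 = 519596.78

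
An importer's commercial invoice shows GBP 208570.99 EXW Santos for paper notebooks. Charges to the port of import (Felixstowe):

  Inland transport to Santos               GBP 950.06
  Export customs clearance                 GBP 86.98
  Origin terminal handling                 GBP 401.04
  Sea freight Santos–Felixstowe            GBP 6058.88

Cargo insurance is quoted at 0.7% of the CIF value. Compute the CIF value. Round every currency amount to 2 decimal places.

CIF value: GBP 217591.09

Let C be the CIF value. C = EXW price + pre-shipment costs + freight + 0.7% × C
C − 0.7% × C = 208570.99 + 950.06 + 86.98 + 401.04 + 6058.88
0.993 × C = 216067.95
C = 216067.95 / 0.993 = 217591.09
Insurance premium = 0.7% × 217591.09 = 1523.14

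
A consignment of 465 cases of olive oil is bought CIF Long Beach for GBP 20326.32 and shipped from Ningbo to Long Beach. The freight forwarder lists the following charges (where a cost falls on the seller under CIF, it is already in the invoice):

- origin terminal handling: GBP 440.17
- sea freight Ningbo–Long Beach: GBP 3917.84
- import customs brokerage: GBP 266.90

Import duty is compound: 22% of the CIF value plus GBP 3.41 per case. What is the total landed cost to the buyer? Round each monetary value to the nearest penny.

Total landed cost: GBP 26650.66

CIF: the seller pays costs through ocean freight and marine insurance to the destination port.
Already in the invoice (seller's account under CIF): origin terminal, freight — exclude.
The CIF price already equals the CIF value: 20326.32
Ad valorem component: 20326.32 × 22% = 4471.79
Specific component: 465 × 3.41 = 1585.65
Import duty = 4471.79 + 1585.65 = 6057.44
Buyer bears: brokerage 266.90 + duty 6057.44 = 6324.34
Landed cost = invoice 20326.32 + 6324.34 = 26650.66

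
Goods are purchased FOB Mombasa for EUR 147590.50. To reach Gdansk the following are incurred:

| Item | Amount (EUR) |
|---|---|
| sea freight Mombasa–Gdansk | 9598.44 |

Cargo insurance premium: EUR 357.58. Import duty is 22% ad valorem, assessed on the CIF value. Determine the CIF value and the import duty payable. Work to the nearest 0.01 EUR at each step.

CIF value: EUR 157546.52; import duty: EUR 34660.23

CIF = FOB price + freight + insurance
CIF = 147590.50 + 9598.44 + 357.58 = 157546.52
Import duty = 157546.52 × 22% = 34660.23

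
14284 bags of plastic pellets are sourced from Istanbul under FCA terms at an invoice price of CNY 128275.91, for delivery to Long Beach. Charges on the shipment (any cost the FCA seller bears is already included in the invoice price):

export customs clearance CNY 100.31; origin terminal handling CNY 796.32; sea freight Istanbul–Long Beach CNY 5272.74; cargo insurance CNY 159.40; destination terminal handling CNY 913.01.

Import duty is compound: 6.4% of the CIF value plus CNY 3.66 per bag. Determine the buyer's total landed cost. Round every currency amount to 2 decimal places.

Total landed cost: CNY 196305.10

FCA: the seller delivers export-cleared goods to the carrier; the buyer bears costs from that point.
Already in the invoice (seller's account under FCA): export clearance — exclude.
CIF value = FCA price + origin terminal + freight + insurance = 128275.91 + 796.32 + 5272.74 + 159.40 = 134504.37
Ad valorem component: 134504.37 × 6.4% = 8608.28
Specific component: 14284 × 3.66 = 52279.44
Import duty = 8608.28 + 52279.44 = 60887.72
Buyer bears: origin terminal 796.32 + freight 5272.74 + insurance 159.40 + destination terminal 913.01 + duty 60887.72 = 68029.19
Landed cost = invoice 128275.91 + 68029.19 = 196305.10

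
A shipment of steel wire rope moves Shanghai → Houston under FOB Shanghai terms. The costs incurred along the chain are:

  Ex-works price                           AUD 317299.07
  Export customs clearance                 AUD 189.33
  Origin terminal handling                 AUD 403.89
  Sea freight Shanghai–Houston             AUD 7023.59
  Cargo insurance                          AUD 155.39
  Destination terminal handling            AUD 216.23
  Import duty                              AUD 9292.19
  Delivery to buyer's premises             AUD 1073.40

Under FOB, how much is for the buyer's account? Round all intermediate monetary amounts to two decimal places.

FOB: the seller bears costs until goods are on board at the origin port; the buyer bears freight, insurance and all costs thereafter.
Seller's account: goods 317299.07 + export clearance 189.33 + origin terminal 403.89 = 317892.29
Buyer's account: freight 7023.59 + insurance 155.39 + destination terminal 216.23 + duty 9292.19 + delivery 1073.40 = 17760.80

Buyer's account: AUD 17760.80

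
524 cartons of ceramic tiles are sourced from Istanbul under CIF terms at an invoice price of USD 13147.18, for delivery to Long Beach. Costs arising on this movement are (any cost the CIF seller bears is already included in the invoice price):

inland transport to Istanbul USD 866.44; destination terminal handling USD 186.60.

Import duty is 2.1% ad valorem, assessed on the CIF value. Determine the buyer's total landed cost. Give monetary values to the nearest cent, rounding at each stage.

CIF: the seller pays costs through ocean freight and marine insurance to the destination port.
Already in the invoice (seller's account under CIF): inland to port — exclude.
The CIF price already equals the CIF value: 13147.18
Import duty = 13147.18 × 2.1% = 276.09
Buyer bears: destination terminal 186.60 + duty 276.09 = 462.69
Landed cost = invoice 13147.18 + 462.69 = 13609.87

Total landed cost: USD 13609.87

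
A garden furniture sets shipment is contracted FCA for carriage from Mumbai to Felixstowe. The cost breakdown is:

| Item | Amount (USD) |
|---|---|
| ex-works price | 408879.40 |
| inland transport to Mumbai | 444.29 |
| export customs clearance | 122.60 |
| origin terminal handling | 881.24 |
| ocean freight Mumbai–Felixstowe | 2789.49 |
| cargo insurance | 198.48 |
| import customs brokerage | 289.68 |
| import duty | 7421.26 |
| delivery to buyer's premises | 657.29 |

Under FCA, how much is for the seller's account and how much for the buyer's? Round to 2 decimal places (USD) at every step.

Seller: USD 409446.29; buyer: USD 12237.44

FCA: the seller delivers export-cleared goods to the carrier; the buyer bears costs from that point.
Seller's account: goods 408879.40 + inland to port 444.29 + export clearance 122.60 = 409446.29
Buyer's account: origin terminal 881.24 + freight 2789.49 + insurance 198.48 + brokerage 289.68 + duty 7421.26 + delivery 657.29 = 12237.44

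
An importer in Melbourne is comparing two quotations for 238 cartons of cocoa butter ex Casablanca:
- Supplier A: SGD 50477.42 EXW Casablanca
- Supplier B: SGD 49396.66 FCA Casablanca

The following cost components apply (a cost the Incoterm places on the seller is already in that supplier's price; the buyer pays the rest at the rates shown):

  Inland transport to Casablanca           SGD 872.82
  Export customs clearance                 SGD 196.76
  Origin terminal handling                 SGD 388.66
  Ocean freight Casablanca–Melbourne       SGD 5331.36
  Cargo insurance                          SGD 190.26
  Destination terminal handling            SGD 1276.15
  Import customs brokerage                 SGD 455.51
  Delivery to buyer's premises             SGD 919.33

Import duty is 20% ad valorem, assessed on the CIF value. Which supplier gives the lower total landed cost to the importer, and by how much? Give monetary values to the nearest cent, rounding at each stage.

Supplier B is cheaper by SGD 2580.41

Supplier A (EXW):
CIF value = EXW price + inland to port + export clearance + origin terminal + freight + insurance = 50477.42 + 872.82 + 196.76 + 388.66 + 5331.36 + 190.26 = 57457.28
Import duty = 57457.28 × 20% = 11491.46
Buyer bears (A): 872.82 + 196.76 + 388.66 + 5331.36 + 190.26 + 1276.15 + 455.51 + 919.33 = 9630.85
Landed cost (A) = invoice 50477.42 + 9630.85 + duty 11491.46 = 71599.73
Supplier B (FCA):
CIF value = FCA price + origin terminal + freight + insurance = 49396.66 + 388.66 + 5331.36 + 190.26 = 55306.94
Import duty = 55306.94 × 20% = 11061.39
Buyer bears (B): 388.66 + 5331.36 + 190.26 + 1276.15 + 455.51 + 919.33 = 8561.27
Landed cost (B) = invoice 49396.66 + 8561.27 + duty 11061.39 = 69019.32
Difference = |71599.73 − 69019.32| = 2580.41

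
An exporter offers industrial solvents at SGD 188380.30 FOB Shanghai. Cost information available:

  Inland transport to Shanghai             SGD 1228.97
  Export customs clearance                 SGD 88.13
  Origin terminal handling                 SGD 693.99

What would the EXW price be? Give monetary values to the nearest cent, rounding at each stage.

From FOB to EXW, the seller no longer bears: inland to port, export clearance, origin terminal.
EXW price = 188380.30 − 1228.97 − 88.13 − 693.99 = 186369.21

EXW price: SGD 186369.21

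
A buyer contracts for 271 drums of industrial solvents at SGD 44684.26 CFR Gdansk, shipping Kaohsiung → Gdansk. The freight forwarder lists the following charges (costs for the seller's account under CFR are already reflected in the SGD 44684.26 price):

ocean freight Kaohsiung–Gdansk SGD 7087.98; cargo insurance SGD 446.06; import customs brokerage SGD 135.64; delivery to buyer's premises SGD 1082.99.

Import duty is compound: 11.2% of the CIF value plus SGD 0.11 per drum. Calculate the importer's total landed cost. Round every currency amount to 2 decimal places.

CFR: the seller pays costs through ocean freight to the destination port, but not insurance.
Already in the invoice (seller's account under CFR): freight — exclude.
CIF value = CFR price + insurance = 44684.26 + 446.06 = 45130.32
Ad valorem component: 45130.32 × 11.2% = 5054.60
Specific component: 271 × 0.11 = 29.81
Import duty = 5054.60 + 29.81 = 5084.41
Buyer bears: insurance 446.06 + brokerage 135.64 + delivery 1082.99 + duty 5084.41 = 6749.10
Landed cost = invoice 44684.26 + 6749.10 = 51433.36

Total landed cost: SGD 51433.36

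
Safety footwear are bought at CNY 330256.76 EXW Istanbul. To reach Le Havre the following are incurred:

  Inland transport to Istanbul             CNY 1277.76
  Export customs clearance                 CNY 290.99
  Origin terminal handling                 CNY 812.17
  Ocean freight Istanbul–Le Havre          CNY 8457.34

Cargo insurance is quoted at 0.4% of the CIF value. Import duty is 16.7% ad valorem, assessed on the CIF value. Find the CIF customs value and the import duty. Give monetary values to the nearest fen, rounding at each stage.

CIF value: CNY 342464.88; import duty: CNY 57191.63

Let C be the CIF value. C = EXW price + pre-shipment costs + freight + 0.4% × C
C − 0.4% × C = 330256.76 + 1277.76 + 290.99 + 812.17 + 8457.34
0.996 × C = 341095.02
C = 341095.02 / 0.996 = 342464.88
Insurance premium = 0.4% × 342464.88 = 1369.86
Import duty = 342464.88 × 16.7% = 57191.63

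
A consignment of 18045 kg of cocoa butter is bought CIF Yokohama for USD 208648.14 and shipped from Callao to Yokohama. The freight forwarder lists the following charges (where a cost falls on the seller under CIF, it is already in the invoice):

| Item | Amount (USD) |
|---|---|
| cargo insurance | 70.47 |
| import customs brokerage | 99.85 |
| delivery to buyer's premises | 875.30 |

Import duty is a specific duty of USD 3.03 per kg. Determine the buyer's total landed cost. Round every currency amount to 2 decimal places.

CIF: the seller pays costs through ocean freight and marine insurance to the destination port.
Already in the invoice (seller's account under CIF): insurance — exclude.
The CIF price already equals the CIF value: 208648.14
Import duty = 18045 × 3.03 = 54676.35
Buyer bears: brokerage 99.85 + delivery 875.30 + duty 54676.35 = 55651.50
Landed cost = invoice 208648.14 + 55651.50 = 264299.64

Total landed cost: USD 264299.64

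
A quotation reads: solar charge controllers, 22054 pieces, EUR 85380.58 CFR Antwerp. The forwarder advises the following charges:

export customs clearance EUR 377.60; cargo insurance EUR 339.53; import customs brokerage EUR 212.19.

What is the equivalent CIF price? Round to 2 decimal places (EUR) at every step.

Not relevant to the conversion: export clearance — on the seller under both CFR and CIF; already in the CFR price and stays in the CIF price. brokerage — on the buyer under both terms; not part of either seller's price.
From CFR to CIF, the seller additionally bears: insurance.
CIF price = 85380.58 + 339.53 = 85720.11

CIF price: EUR 85720.11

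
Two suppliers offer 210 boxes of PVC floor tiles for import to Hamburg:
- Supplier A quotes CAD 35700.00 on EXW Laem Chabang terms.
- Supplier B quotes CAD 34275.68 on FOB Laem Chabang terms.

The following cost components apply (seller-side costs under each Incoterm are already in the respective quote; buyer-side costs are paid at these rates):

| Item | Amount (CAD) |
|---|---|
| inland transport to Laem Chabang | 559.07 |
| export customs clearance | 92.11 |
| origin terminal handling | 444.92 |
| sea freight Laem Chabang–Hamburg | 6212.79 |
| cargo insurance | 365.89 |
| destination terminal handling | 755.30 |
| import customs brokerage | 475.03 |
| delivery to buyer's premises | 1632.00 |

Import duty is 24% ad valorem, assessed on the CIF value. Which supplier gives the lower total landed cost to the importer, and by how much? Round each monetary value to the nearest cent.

Supplier B is cheaper by CAD 3125.32

Supplier A (EXW):
CIF value = EXW price + inland to port + export clearance + origin terminal + freight + insurance = 35700.00 + 559.07 + 92.11 + 444.92 + 6212.79 + 365.89 = 43374.78
Import duty = 43374.78 × 24% = 10409.95
Buyer bears (A): 559.07 + 92.11 + 444.92 + 6212.79 + 365.89 + 755.30 + 475.03 + 1632.00 = 10537.11
Landed cost (A) = invoice 35700.00 + 10537.11 + duty 10409.95 = 56647.06
Supplier B (FOB):
CIF value = FOB price + freight + insurance = 34275.68 + 6212.79 + 365.89 = 40854.36
Import duty = 40854.36 × 24% = 9805.05
Buyer bears (B): 6212.79 + 365.89 + 755.30 + 475.03 + 1632.00 = 9441.01
Landed cost (B) = invoice 34275.68 + 9441.01 + duty 9805.05 = 53521.74
Difference = |56647.06 − 53521.74| = 3125.32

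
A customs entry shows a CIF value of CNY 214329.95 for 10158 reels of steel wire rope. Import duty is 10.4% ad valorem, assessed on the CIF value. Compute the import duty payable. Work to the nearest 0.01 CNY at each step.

Import duty = 214329.95 × 10.4% = 22290.31

Import duty: CNY 22290.31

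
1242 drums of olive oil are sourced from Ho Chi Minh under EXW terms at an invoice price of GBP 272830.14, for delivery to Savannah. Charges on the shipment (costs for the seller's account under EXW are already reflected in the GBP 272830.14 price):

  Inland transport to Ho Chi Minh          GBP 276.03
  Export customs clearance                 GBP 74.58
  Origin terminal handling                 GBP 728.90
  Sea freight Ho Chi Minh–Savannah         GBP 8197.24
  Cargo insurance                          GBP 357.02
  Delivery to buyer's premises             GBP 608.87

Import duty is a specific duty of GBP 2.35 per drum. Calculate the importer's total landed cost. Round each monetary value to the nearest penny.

Total landed cost: GBP 285991.48

EXW: the seller makes goods available at their premises; the buyer bears all onward costs.
CIF value = EXW price + inland to port + export clearance + origin terminal + freight + insurance = 272830.14 + 276.03 + 74.58 + 728.90 + 8197.24 + 357.02 = 282463.91
Import duty = 1242 × 2.35 = 2918.70
Buyer bears: inland to port 276.03 + export clearance 74.58 + origin terminal 728.90 + freight 8197.24 + insurance 357.02 + delivery 608.87 + duty 2918.70 = 13161.34
Landed cost = invoice 272830.14 + 13161.34 = 285991.48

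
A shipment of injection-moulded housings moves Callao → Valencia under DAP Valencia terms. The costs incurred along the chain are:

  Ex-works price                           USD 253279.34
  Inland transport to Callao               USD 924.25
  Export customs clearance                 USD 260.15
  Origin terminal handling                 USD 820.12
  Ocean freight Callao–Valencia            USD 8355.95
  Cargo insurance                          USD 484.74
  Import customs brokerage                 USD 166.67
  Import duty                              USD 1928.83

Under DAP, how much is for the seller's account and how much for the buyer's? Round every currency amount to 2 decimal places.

DAP: the seller bears all costs to the named destination except import duty and clearance.
Seller's account: goods 253279.34 + inland to port 924.25 + export clearance 260.15 + origin terminal 820.12 + freight 8355.95 + insurance 484.74 = 264124.55
Buyer's account: brokerage 166.67 + duty 1928.83 = 2095.50

Seller: USD 264124.55; buyer: USD 2095.50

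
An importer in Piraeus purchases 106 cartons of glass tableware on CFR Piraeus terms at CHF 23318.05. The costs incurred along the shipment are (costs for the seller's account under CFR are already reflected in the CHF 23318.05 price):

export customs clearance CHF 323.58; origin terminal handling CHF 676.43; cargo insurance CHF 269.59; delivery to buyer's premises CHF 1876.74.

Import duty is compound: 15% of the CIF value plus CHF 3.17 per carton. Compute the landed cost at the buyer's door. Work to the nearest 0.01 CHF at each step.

Total landed cost: CHF 29338.55

CFR: the seller pays costs through ocean freight to the destination port, but not insurance.
Already in the invoice (seller's account under CFR): export clearance, origin terminal — exclude.
CIF value = CFR price + insurance = 23318.05 + 269.59 = 23587.64
Ad valorem component: 23587.64 × 15% = 3538.15
Specific component: 106 × 3.17 = 336.02
Import duty = 3538.15 + 336.02 = 3874.17
Buyer bears: insurance 269.59 + delivery 1876.74 + duty 3874.17 = 6020.50
Landed cost = invoice 23318.05 + 6020.50 = 29338.55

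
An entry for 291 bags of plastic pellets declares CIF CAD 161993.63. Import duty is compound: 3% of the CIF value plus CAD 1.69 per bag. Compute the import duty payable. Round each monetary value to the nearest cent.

Import duty: CAD 5351.60

Ad valorem component: 161993.63 × 3% = 4859.81
Specific component: 291 × 1.69 = 491.79
Import duty = 4859.81 + 491.79 = 5351.60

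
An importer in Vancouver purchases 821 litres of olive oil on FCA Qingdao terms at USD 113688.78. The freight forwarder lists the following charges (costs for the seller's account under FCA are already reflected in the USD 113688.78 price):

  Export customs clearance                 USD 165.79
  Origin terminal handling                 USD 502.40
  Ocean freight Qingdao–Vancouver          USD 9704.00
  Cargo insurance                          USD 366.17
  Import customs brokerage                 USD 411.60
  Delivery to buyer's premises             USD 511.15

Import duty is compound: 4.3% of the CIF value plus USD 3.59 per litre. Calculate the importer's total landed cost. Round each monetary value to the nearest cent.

FCA: the seller delivers export-cleared goods to the carrier; the buyer bears costs from that point.
Already in the invoice (seller's account under FCA): export clearance — exclude.
CIF value = FCA price + origin terminal + freight + insurance = 113688.78 + 502.40 + 9704.00 + 366.17 = 124261.35
Ad valorem component: 124261.35 × 4.3% = 5343.24
Specific component: 821 × 3.59 = 2947.39
Import duty = 5343.24 + 2947.39 = 8290.63
Buyer bears: origin terminal 502.40 + freight 9704.00 + insurance 366.17 + brokerage 411.60 + delivery 511.15 + duty 8290.63 = 19785.95
Landed cost = invoice 113688.78 + 19785.95 = 133474.73

Total landed cost: USD 133474.73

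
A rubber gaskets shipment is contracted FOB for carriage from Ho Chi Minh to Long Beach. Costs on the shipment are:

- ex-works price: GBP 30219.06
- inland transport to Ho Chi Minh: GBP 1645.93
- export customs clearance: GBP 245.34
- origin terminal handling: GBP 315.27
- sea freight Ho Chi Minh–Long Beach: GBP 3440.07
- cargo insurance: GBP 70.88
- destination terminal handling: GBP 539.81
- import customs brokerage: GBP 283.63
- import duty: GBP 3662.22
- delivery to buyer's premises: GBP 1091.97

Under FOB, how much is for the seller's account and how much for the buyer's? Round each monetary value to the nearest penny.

Seller: GBP 32425.60; buyer: GBP 9088.58

FOB: the seller bears costs until goods are on board at the origin port; the buyer bears freight, insurance and all costs thereafter.
Seller's account: goods 30219.06 + inland to port 1645.93 + export clearance 245.34 + origin terminal 315.27 = 32425.60
Buyer's account: freight 3440.07 + insurance 70.88 + destination terminal 539.81 + brokerage 283.63 + duty 3662.22 + delivery 1091.97 = 9088.58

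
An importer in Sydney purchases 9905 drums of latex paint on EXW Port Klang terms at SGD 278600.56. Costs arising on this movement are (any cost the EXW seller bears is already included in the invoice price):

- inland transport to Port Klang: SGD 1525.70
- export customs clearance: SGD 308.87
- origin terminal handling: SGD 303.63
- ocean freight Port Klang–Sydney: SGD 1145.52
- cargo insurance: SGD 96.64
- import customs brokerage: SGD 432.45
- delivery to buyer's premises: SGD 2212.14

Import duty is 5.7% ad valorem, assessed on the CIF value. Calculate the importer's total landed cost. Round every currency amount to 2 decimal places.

EXW: the seller makes goods available at their premises; the buyer bears all onward costs.
CIF value = EXW price + inland to port + export clearance + origin terminal + freight + insurance = 278600.56 + 1525.70 + 308.87 + 303.63 + 1145.52 + 96.64 = 281980.92
Import duty = 281980.92 × 5.7% = 16072.91
Buyer bears: inland to port 1525.70 + export clearance 308.87 + origin terminal 303.63 + freight 1145.52 + insurance 96.64 + brokerage 432.45 + delivery 2212.14 + duty 16072.91 = 22097.86
Landed cost = invoice 278600.56 + 22097.86 = 300698.42

Total landed cost: SGD 300698.42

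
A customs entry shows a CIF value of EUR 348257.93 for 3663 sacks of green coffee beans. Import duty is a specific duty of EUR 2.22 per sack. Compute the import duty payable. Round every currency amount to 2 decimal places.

Import duty = 3663 × 2.22 = 8131.86

Import duty: EUR 8131.86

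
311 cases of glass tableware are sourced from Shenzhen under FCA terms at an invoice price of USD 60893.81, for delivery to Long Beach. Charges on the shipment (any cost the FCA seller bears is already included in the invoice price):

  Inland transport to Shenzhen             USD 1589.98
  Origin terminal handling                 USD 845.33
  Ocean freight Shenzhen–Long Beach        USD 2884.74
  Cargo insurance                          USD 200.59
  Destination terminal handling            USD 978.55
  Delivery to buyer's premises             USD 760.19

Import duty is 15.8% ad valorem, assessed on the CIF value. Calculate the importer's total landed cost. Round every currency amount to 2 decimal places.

FCA: the seller delivers export-cleared goods to the carrier; the buyer bears costs from that point.
Already in the invoice (seller's account under FCA): inland to port — exclude.
CIF value = FCA price + origin terminal + freight + insurance = 60893.81 + 845.33 + 2884.74 + 200.59 = 64824.47
Import duty = 64824.47 × 15.8% = 10242.27
Buyer bears: origin terminal 845.33 + freight 2884.74 + insurance 200.59 + destination terminal 978.55 + delivery 760.19 + duty 10242.27 = 15911.67
Landed cost = invoice 60893.81 + 15911.67 = 76805.48

Total landed cost: USD 76805.48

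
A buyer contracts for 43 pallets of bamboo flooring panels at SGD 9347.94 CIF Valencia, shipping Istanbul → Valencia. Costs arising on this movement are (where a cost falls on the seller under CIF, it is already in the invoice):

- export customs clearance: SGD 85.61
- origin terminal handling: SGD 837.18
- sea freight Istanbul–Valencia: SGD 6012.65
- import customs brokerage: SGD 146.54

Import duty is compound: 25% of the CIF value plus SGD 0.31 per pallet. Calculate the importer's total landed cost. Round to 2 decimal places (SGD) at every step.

CIF: the seller pays costs through ocean freight and marine insurance to the destination port.
Already in the invoice (seller's account under CIF): export clearance, origin terminal, freight — exclude.
The CIF price already equals the CIF value: 9347.94
Ad valorem component: 9347.94 × 25% = 2336.99
Specific component: 43 × 0.31 = 13.33
Import duty = 2336.99 + 13.33 = 2350.32
Buyer bears: brokerage 146.54 + duty 2350.32 = 2496.86
Landed cost = invoice 9347.94 + 2496.86 = 11844.80

Total landed cost: SGD 11844.80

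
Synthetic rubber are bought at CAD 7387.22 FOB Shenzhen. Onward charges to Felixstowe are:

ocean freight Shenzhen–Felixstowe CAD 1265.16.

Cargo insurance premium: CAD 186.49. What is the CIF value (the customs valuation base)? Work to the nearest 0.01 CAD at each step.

CIF = FOB price + freight + insurance
CIF = 7387.22 + 1265.16 + 186.49 = 8838.87

CIF value: CAD 8838.87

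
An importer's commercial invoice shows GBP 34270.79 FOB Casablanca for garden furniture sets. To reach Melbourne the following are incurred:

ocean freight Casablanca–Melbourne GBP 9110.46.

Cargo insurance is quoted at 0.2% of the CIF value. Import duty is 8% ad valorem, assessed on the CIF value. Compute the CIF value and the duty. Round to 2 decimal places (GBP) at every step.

CIF value: GBP 43468.19; import duty: GBP 3477.46

Let C be the CIF value. C = FOB price + freight + 0.2% × C
C − 0.2% × C = 34270.79 + 9110.46
0.998 × C = 43381.25
C = 43381.25 / 0.998 = 43468.19
Insurance premium = 0.2% × 43468.19 = 86.94
Import duty = 43468.19 × 8% = 3477.46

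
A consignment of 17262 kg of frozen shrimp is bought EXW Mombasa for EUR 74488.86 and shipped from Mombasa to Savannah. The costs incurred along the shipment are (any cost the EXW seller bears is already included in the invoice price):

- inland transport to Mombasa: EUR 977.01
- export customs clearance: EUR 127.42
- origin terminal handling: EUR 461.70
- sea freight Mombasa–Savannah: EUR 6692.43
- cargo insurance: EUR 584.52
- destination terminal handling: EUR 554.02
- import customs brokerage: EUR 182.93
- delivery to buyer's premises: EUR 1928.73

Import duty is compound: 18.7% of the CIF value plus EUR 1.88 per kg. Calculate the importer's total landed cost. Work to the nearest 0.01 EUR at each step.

Total landed cost: EUR 134033.25

EXW: the seller makes goods available at their premises; the buyer bears all onward costs.
CIF value = EXW price + inland to port + export clearance + origin terminal + freight + insurance = 74488.86 + 977.01 + 127.42 + 461.70 + 6692.43 + 584.52 = 83331.94
Ad valorem component: 83331.94 × 18.7% = 15583.07
Specific component: 17262 × 1.88 = 32452.56
Import duty = 15583.07 + 32452.56 = 48035.63
Buyer bears: inland to port 977.01 + export clearance 127.42 + origin terminal 461.70 + freight 6692.43 + insurance 584.52 + destination terminal 554.02 + brokerage 182.93 + delivery 1928.73 + duty 48035.63 = 59544.39
Landed cost = invoice 74488.86 + 59544.39 = 134033.25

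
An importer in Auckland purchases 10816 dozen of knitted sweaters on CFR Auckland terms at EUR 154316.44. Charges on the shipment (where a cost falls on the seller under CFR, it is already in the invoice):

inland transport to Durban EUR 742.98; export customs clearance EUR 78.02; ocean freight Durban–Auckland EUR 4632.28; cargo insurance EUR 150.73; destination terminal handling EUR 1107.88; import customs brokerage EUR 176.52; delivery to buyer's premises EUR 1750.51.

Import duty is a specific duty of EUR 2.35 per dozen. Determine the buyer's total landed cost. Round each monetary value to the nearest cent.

CFR: the seller pays costs through ocean freight to the destination port, but not insurance.
Already in the invoice (seller's account under CFR): inland to port, export clearance, freight — exclude.
CIF value = CFR price + insurance = 154316.44 + 150.73 = 154467.17
Import duty = 10816 × 2.35 = 25417.60
Buyer bears: insurance 150.73 + destination terminal 1107.88 + brokerage 176.52 + delivery 1750.51 + duty 25417.60 = 28603.24
Landed cost = invoice 154316.44 + 28603.24 = 182919.68

Total landed cost: EUR 182919.68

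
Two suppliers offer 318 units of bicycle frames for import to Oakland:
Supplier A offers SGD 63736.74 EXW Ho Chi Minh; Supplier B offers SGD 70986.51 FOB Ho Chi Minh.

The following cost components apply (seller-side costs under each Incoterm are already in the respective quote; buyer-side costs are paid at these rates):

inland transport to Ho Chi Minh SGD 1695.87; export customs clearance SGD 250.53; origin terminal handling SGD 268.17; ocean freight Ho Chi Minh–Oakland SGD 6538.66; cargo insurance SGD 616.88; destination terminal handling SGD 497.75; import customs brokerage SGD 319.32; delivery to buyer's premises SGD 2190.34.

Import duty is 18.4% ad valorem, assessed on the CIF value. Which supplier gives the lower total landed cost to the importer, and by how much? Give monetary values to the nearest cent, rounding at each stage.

Supplier A is cheaper by SGD 5961.68

Supplier A (EXW):
CIF value = EXW price + inland to port + export clearance + origin terminal + freight + insurance = 63736.74 + 1695.87 + 250.53 + 268.17 + 6538.66 + 616.88 = 73106.85
Import duty = 73106.85 × 18.4% = 13451.66
Buyer bears (A): 1695.87 + 250.53 + 268.17 + 6538.66 + 616.88 + 497.75 + 319.32 + 2190.34 = 12377.52
Landed cost (A) = invoice 63736.74 + 12377.52 + duty 13451.66 = 89565.92
Supplier B (FOB):
CIF value = FOB price + freight + insurance = 70986.51 + 6538.66 + 616.88 = 78142.05
Import duty = 78142.05 × 18.4% = 14378.14
Buyer bears (B): 6538.66 + 616.88 + 497.75 + 319.32 + 2190.34 = 10162.95
Landed cost (B) = invoice 70986.51 + 10162.95 + duty 14378.14 = 95527.60
Difference = |89565.92 − 95527.60| = 5961.68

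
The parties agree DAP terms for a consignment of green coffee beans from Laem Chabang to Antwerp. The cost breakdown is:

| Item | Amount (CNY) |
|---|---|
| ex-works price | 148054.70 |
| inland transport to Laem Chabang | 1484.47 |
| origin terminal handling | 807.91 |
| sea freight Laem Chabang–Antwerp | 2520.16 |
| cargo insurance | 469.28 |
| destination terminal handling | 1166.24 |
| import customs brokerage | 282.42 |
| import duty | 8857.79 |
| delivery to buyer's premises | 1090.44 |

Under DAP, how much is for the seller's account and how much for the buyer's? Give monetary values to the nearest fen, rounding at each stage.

Seller: CNY 155593.20; buyer: CNY 9140.21

DAP: the seller bears all costs to the named destination except import duty and clearance.
Seller's account: goods 148054.70 + inland to port 1484.47 + origin terminal 807.91 + freight 2520.16 + insurance 469.28 + destination terminal 1166.24 + delivery 1090.44 = 155593.20
Buyer's account: brokerage 282.42 + duty 8857.79 = 9140.21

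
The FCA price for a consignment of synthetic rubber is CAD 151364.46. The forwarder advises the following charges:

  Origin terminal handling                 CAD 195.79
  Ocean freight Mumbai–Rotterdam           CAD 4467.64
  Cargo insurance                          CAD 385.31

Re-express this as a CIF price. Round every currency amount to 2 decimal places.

CIF price: CAD 156413.20

From FCA to CIF, the seller additionally bears: origin terminal, freight, insurance.
CIF price = 151364.46 + 195.79 + 4467.64 + 385.31 = 156413.20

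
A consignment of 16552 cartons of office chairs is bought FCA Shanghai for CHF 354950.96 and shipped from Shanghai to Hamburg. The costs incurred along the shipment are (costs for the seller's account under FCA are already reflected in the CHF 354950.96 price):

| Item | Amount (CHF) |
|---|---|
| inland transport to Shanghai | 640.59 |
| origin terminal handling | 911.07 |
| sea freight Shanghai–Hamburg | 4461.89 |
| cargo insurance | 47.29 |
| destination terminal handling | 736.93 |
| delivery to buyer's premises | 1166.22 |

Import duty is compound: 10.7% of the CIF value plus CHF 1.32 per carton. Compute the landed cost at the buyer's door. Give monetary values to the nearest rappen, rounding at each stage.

Total landed cost: CHF 422682.72

FCA: the seller delivers export-cleared goods to the carrier; the buyer bears costs from that point.
Already in the invoice (seller's account under FCA): inland to port — exclude.
CIF value = FCA price + origin terminal + freight + insurance = 354950.96 + 911.07 + 4461.89 + 47.29 = 360371.21
Ad valorem component: 360371.21 × 10.7% = 38559.72
Specific component: 16552 × 1.32 = 21848.64
Import duty = 38559.72 + 21848.64 = 60408.36
Buyer bears: origin terminal 911.07 + freight 4461.89 + insurance 47.29 + destination terminal 736.93 + delivery 1166.22 + duty 60408.36 = 67731.76
Landed cost = invoice 354950.96 + 67731.76 = 422682.72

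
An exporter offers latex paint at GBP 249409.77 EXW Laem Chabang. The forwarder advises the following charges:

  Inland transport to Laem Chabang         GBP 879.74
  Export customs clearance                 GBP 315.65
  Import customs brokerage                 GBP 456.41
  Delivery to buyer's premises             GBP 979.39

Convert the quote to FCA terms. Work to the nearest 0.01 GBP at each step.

Not relevant to the conversion: delivery, brokerage — on the buyer under both terms; not part of either seller's price.
From EXW to FCA, the seller additionally bears: inland to port, export clearance.
FCA price = 249409.77 + 879.74 + 315.65 = 250605.16

FCA price: GBP 250605.16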